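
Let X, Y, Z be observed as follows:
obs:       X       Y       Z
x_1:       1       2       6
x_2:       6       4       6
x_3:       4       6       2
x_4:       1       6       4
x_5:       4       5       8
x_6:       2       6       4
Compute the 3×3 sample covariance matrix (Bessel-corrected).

Step 1 — column means:
  mean(X) = (1 + 6 + 4 + 1 + 4 + 2) / 6 = 18/6 = 3
  mean(Y) = (2 + 4 + 6 + 6 + 5 + 6) / 6 = 29/6 = 4.8333
  mean(Z) = (6 + 6 + 2 + 4 + 8 + 4) / 6 = 30/6 = 5

Step 2 — sample covariance S[i,j] = (1/(n-1)) · Σ_k (x_{k,i} - mean_i) · (x_{k,j} - mean_j), with n-1 = 5.
  S[X,X] = ((-2)·(-2) + (3)·(3) + (1)·(1) + (-2)·(-2) + (1)·(1) + (-1)·(-1)) / 5 = 20/5 = 4
  S[X,Y] = ((-2)·(-2.8333) + (3)·(-0.8333) + (1)·(1.1667) + (-2)·(1.1667) + (1)·(0.1667) + (-1)·(1.1667)) / 5 = 1/5 = 0.2
  S[X,Z] = ((-2)·(1) + (3)·(1) + (1)·(-3) + (-2)·(-1) + (1)·(3) + (-1)·(-1)) / 5 = 4/5 = 0.8
  S[Y,Y] = ((-2.8333)·(-2.8333) + (-0.8333)·(-0.8333) + (1.1667)·(1.1667) + (1.1667)·(1.1667) + (0.1667)·(0.1667) + (1.1667)·(1.1667)) / 5 = 12.8333/5 = 2.5667
  S[Y,Z] = ((-2.8333)·(1) + (-0.8333)·(1) + (1.1667)·(-3) + (1.1667)·(-1) + (0.1667)·(3) + (1.1667)·(-1)) / 5 = -9/5 = -1.8
  S[Z,Z] = ((1)·(1) + (1)·(1) + (-3)·(-3) + (-1)·(-1) + (3)·(3) + (-1)·(-1)) / 5 = 22/5 = 4.4

S is symmetric (S[j,i] = S[i,j]). Assembling:

S = [[4, 0.2, 0.8],
 [0.2, 2.5667, -1.8],
 [0.8, -1.8, 4.4]]


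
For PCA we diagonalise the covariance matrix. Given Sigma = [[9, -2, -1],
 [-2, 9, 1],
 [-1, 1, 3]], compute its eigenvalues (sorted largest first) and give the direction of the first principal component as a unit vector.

Step 1 — characteristic polynomial p(λ) = det(λI - Sigma) = λ³ - tr·λ² + c_1·λ - det, where tr = trace, c_1 = sum of the principal 2×2 minors, det = det(Sigma):
  tr = 9 + 9 + 3 = 21,
  c_1 = (9·9 - (-2)²) + (9·3 - (-1)²) + (9·3 - (1)²) = 77 + 26 + 26 = 129,
  det = 9·(9·3 - (1)²) - (-2)·((-2)·3 - (1)·(-1)) + (-1)·((-2)·(1) - 9·(-1)) = 9·(26) - (-2)·(-5) + (-1)·(7) = 217.
  So p(λ) = λ³ - 21λ² + 129λ - 217.
Step 2 — look for an integer root (rational root theorem: any rational root is an integer divisor of 217). Testing λ = 7:
  p(7) = 343 - 1029 + 903 - 217 = 0  ✓
  Dividing out (λ - 7): p(λ) = (λ - 7)(λ² - 14λ + 31).
Step 3 — remaining eigenvalues from the quadratic λ² - 14λ + 31 = 0:
  Δ = 14² - 4·31 = 196 - 124 = 72,  λ = (14 ± √72)/2 = (14 ± 8.4853)/2 ≈ 11.2426 or 2.7574.
  Sorted: λ_1 = 11.2426,  λ_2 = 7,  λ_3 = 2.7574  (check: sum = 21 = tr ✓).

Step 4 — unit eigenvector for λ_1 ≈ 11.2426: v spans the null space of (Sigma - λ_1 I), whose rows are
  r_1 = (-2.2426, -2, -1),  r_2 = (-2, -2.2426, 1),  r_3 = (-1, 1, -8.2426).
  v is orthogonal to every row, so take v ∝ r_1 × r_2 = ((-2)·(1) - (-1)·(-2.2426), (-1)·(-2) - (-2.2426)·(1), (-2.2426)·(-2.2426) - (-2)·(-2)) ≈ (-4.2426, 4.2426, 1.0294).
  Rescale (multiply by -1 so the first nonzero entry is positive): u = (4.2426, -4.2426, -1.0294).
  ||u|| = √((4.2426)² + (-4.2426)² + (-1.0294)²) = √(37.0597) ≈ 6.0877,  v_1 = u/||u|| ≈ (0.6969, -0.6969, -0.1691) (||v_1|| = 1).

λ_1 = 11.2426,  λ_2 = 7,  λ_3 = 2.7574;  v_1 ≈ (0.6969, -0.6969, -0.1691)


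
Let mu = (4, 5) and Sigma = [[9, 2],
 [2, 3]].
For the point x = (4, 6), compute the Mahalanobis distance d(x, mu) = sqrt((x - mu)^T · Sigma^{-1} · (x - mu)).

Step 1 — centre the observation: (x - mu) = (0, 1).

Step 2 — invert Sigma. det(Sigma) = 9·3 - (2)² = 23.
  Sigma^{-1} = (1/det) · [[d, -b], [-b, a]] = [[0.1304, -0.087],
 [-0.087, 0.3913]].

Step 3 — form the quadratic (x - mu)^T · Sigma^{-1} · (x - mu):
  Sigma^{-1} · (x - mu) = (-0.087, 0.3913).
  (x - mu)^T · [Sigma^{-1} · (x - mu)] = (0)·(-0.087) + (1)·(0.3913) = 0.3913.

Step 4 — take square root: d = √(0.3913) ≈ 0.6255.

d(x, mu) = √(0.3913) ≈ 0.6255


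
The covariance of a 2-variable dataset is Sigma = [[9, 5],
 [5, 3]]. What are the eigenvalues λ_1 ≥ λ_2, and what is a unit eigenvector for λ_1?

Step 1 — characteristic polynomial of 2×2 Sigma:
  det(Sigma - λI) = λ² - trace · λ + det = 0.
  trace = 9 + 3 = 12, det = 9·3 - (5)² = 2.
Step 2 — discriminant:
  Δ = trace² - 4·det = 144 - 8 = 136.
Step 3 — eigenvalues:
  λ = (trace ± √Δ)/2 = (12 ± 11.6619)/2,
  λ_1 = 11.831,  λ_2 = 0.169.

Step 4 — unit eigenvector for λ_1: solve (Sigma - λ_1 I)v = 0. First row:
  (9 - 11.831)·v_x + (5)·v_y = 0, i.e. (-2.831)·v_x + (5)·v_y = 0,
  so v ∝ (b, λ_1 - a) = (5, 2.831) = u.
  ||u|| = √((5)² + (2.831)²) = √(33.0143) ≈ 5.7458,
  v_1 = u/||u|| ≈ (0.8702, 0.4927) (||v_1|| = 1).

λ_1 = 11.831,  λ_2 = 0.169;  v_1 ≈ (0.8702, 0.4927)


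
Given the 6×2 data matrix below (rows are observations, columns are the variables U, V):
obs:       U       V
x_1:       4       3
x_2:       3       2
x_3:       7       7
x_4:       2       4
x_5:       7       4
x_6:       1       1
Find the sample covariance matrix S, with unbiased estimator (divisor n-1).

Step 1 — column means:
  mean(U) = (4 + 3 + 7 + 2 + 7 + 1) / 6 = 24/6 = 4
  mean(V) = (3 + 2 + 7 + 4 + 4 + 1) / 6 = 21/6 = 3.5

Step 2 — sample covariance S[i,j] = (1/(n-1)) · Σ_k (x_{k,i} - mean_i) · (x_{k,j} - mean_j), with n-1 = 5.
  S[U,U] = ((0)·(0) + (-1)·(-1) + (3)·(3) + (-2)·(-2) + (3)·(3) + (-3)·(-3)) / 5 = 32/5 = 6.4
  S[U,V] = ((0)·(-0.5) + (-1)·(-1.5) + (3)·(3.5) + (-2)·(0.5) + (3)·(0.5) + (-3)·(-2.5)) / 5 = 20/5 = 4
  S[V,V] = ((-0.5)·(-0.5) + (-1.5)·(-1.5) + (3.5)·(3.5) + (0.5)·(0.5) + (0.5)·(0.5) + (-2.5)·(-2.5)) / 5 = 21.5/5 = 4.3

S is symmetric (S[j,i] = S[i,j]). Assembling:

S = [[6.4, 4],
 [4, 4.3]]


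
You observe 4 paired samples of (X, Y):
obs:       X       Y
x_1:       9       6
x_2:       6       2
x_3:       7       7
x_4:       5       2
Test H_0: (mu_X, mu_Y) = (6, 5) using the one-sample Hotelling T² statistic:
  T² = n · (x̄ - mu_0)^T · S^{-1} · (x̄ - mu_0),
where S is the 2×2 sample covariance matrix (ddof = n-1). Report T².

Step 1 — sample mean vector:
  mean(X) = (9 + 6 + 7 + 5) / 4 = 27/4 = 6.75
  mean(Y) = (6 + 2 + 7 + 2) / 4 = 17/4 = 4.25
  x̄ = (6.75, 4.25),  deviation x̄ - mu_0 = (6.75, 4.25) - (6, 5) = (0.75, -0.75).

Step 2 — sample covariance matrix, S[i,j] = (1/(n-1)) · Σ_k (x_{k,i} - mean_i) · (x_{k,j} - mean_j), divisor n-1 = 3:
  S[X,X] = ((2.25)·(2.25) + (-0.75)·(-0.75) + (0.25)·(0.25) + (-1.75)·(-1.75)) / 3 = 8.75/3 = 2.9167
  S[X,Y] = ((2.25)·(1.75) + (-0.75)·(-2.25) + (0.25)·(2.75) + (-1.75)·(-2.25)) / 3 = 10.25/3 = 3.4167
  S[Y,Y] = ((1.75)·(1.75) + (-2.25)·(-2.25) + (2.75)·(2.75) + (-2.25)·(-2.25)) / 3 = 20.75/3 = 6.9167
  S = [[2.9167, 3.4167],
 [3.4167, 6.9167]].

Step 3 — invert S. det(S) = 2.9167·6.9167 - (3.4167)² = 8.5.
  S^{-1} = (1/det) · [[d, -b], [-b, a]] = [[0.8137, -0.402],
 [-0.402, 0.3431]].

Step 4 — quadratic form (x̄ - mu_0)^T · S^{-1} · (x̄ - mu_0):
  S^{-1} · (x̄ - mu_0) = (0.9118, -0.5588),
  (x̄ - mu_0)^T · [...] = (0.75)·(0.9118) + (-0.75)·(-0.5588) = 1.1029.

Step 5 — scale by n: T² = 4 · 1.1029 = 4.4118.

T² ≈ 4.4118


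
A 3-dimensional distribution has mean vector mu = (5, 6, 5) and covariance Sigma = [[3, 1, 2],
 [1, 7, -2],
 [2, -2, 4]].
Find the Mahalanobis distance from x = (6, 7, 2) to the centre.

Step 1 — centre the observation: (x - mu) = (1, 1, -3).

Step 2 — invert Sigma (cofactor / det for 3×3, or solve directly):
  Sigma^{-1} = [[0.75, -0.25, -0.5],
 [-0.25, 0.25, 0.25],
 [-0.5, 0.25, 0.625]].

Step 3 — form the quadratic (x - mu)^T · Sigma^{-1} · (x - mu):
  Sigma^{-1} · (x - mu) = (2, -0.75, -2.125).
  (x - mu)^T · [Sigma^{-1} · (x - mu)] = (1)·(2) + (1)·(-0.75) + (-3)·(-2.125) = 7.625.

Step 4 — take square root: d = √(7.625) ≈ 2.7613.

d(x, mu) = √(7.625) ≈ 2.7613


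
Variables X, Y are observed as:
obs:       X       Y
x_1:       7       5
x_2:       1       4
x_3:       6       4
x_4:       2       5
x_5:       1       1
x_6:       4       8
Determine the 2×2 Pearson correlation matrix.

Step 1 — column means:
  mean(X) = (7 + 1 + 6 + 2 + 1 + 4) / 6 = 21/6 = 3.5
  mean(Y) = (5 + 4 + 4 + 5 + 1 + 8) / 6 = 27/6 = 4.5

Step 2 — sample variances and covariances s[i,j] = (1/(n-1)) · Σ_k (x_{k,i} - mean_i) · (x_{k,j} - mean_j), with n-1 = 5:
  s[X,X] = ((3.5)·(3.5) + (-2.5)·(-2.5) + (2.5)·(2.5) + (-1.5)·(-1.5) + (-2.5)·(-2.5) + (0.5)·(0.5)) / 5 = 33.5/5 = 6.7
  s[X,Y] = ((3.5)·(0.5) + (-2.5)·(-0.5) + (2.5)·(-0.5) + (-1.5)·(0.5) + (-2.5)·(-3.5) + (0.5)·(3.5)) / 5 = 11.5/5 = 2.3
  s[Y,Y] = ((0.5)·(0.5) + (-0.5)·(-0.5) + (-0.5)·(-0.5) + (0.5)·(0.5) + (-3.5)·(-3.5) + (3.5)·(3.5)) / 5 = 25.5/5 = 5.1
  Sample standard deviations s_i = √(s[i,i]):
  s(X) = √(6.7) = 2.5884
  s(Y) = √(5.1) = 2.2583

Step 3 — r_{ij} = s_{ij} / (s_i · s_j):
  r[X,X] = 1 (diagonal).
  r[X,Y] = 2.3 / (2.5884 · 2.2583) = 2.3 / 5.8455 = 0.3935
  r[Y,Y] = 1 (diagonal).

R is symmetric with unit diagonal. Assembling:

R = [[1, 0.3935],
 [0.3935, 1]]


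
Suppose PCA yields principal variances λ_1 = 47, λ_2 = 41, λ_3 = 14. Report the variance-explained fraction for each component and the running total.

Step 1 — total variance = trace(Sigma) = Σ λ_i = 47 + 41 + 14 = 102.

Step 2 — fraction explained by component i = λ_i / Σ λ:
  PC1: 47/102 = 0.4608
  PC2: 41/102 = 0.402
  PC3: 14/102 = 0.1373

Step 3 — cumulative fraction after k components = (λ_1 + ... + λ_k) / Σ λ:
  k = 1: 47/102 = 0.4608
  k = 2: (47 + 41)/102 = 88/102 = 0.8627
  k = 3: (47 + 41 + 14)/102 = 102/102 = 1

Summary (fraction, with percent):

explained: PC1 0.4608 (46.08%), PC2 0.402 (40.2%), PC3 0.1373 (13.73%);  cumulative: 0.4608, 0.8627, 1


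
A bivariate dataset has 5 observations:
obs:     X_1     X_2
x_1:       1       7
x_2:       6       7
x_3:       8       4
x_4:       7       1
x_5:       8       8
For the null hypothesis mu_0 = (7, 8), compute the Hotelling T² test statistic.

Step 1 — sample mean vector:
  mean(X_1) = (1 + 6 + 8 + 7 + 8) / 5 = 30/5 = 6
  mean(X_2) = (7 + 7 + 4 + 1 + 8) / 5 = 27/5 = 5.4
  x̄ = (6, 5.4),  deviation x̄ - mu_0 = (6, 5.4) - (7, 8) = (-1, -2.6).

Step 2 — sample covariance matrix, S[i,j] = (1/(n-1)) · Σ_k (x_{k,i} - mean_i) · (x_{k,j} - mean_j), divisor n-1 = 4:
  S[X_1,X_1] = ((-5)·(-5) + (0)·(0) + (2)·(2) + (1)·(1) + (2)·(2)) / 4 = 34/4 = 8.5
  S[X_1,X_2] = ((-5)·(1.6) + (0)·(1.6) + (2)·(-1.4) + (1)·(-4.4) + (2)·(2.6)) / 4 = -10/4 = -2.5
  S[X_2,X_2] = ((1.6)·(1.6) + (1.6)·(1.6) + (-1.4)·(-1.4) + (-4.4)·(-4.4) + (2.6)·(2.6)) / 4 = 33.2/4 = 8.3
  S = [[8.5, -2.5],
 [-2.5, 8.3]].

Step 3 — invert S. det(S) = 8.5·8.3 - (-2.5)² = 64.3.
  S^{-1} = (1/det) · [[d, -b], [-b, a]] = [[0.1291, 0.0389],
 [0.0389, 0.1322]].

Step 4 — quadratic form (x̄ - mu_0)^T · S^{-1} · (x̄ - mu_0):
  S^{-1} · (x̄ - mu_0) = (-0.2302, -0.3826),
  (x̄ - mu_0)^T · [...] = (-1)·(-0.2302) + (-2.6)·(-0.3826) = 1.2249.

Step 5 — scale by n: T² = 5 · 1.2249 = 6.1244.

T² ≈ 6.1244


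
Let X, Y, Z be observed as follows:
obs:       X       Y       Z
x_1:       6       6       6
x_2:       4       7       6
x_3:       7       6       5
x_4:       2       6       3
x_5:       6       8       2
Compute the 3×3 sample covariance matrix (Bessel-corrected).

Step 1 — column means:
  mean(X) = (6 + 4 + 7 + 2 + 6) / 5 = 25/5 = 5
  mean(Y) = (6 + 7 + 6 + 6 + 8) / 5 = 33/5 = 6.6
  mean(Z) = (6 + 6 + 5 + 3 + 2) / 5 = 22/5 = 4.4

Step 2 — sample covariance S[i,j] = (1/(n-1)) · Σ_k (x_{k,i} - mean_i) · (x_{k,j} - mean_j), with n-1 = 4.
  S[X,X] = ((1)·(1) + (-1)·(-1) + (2)·(2) + (-3)·(-3) + (1)·(1)) / 4 = 16/4 = 4
  S[X,Y] = ((1)·(-0.6) + (-1)·(0.4) + (2)·(-0.6) + (-3)·(-0.6) + (1)·(1.4)) / 4 = 1/4 = 0.25
  S[X,Z] = ((1)·(1.6) + (-1)·(1.6) + (2)·(0.6) + (-3)·(-1.4) + (1)·(-2.4)) / 4 = 3/4 = 0.75
  S[Y,Y] = ((-0.6)·(-0.6) + (0.4)·(0.4) + (-0.6)·(-0.6) + (-0.6)·(-0.6) + (1.4)·(1.4)) / 4 = 3.2/4 = 0.8
  S[Y,Z] = ((-0.6)·(1.6) + (0.4)·(1.6) + (-0.6)·(0.6) + (-0.6)·(-1.4) + (1.4)·(-2.4)) / 4 = -3.2/4 = -0.8
  S[Z,Z] = ((1.6)·(1.6) + (1.6)·(1.6) + (0.6)·(0.6) + (-1.4)·(-1.4) + (-2.4)·(-2.4)) / 4 = 13.2/4 = 3.3

S is symmetric (S[j,i] = S[i,j]). Assembling:

S = [[4, 0.25, 0.75],
 [0.25, 0.8, -0.8],
 [0.75, -0.8, 3.3]]


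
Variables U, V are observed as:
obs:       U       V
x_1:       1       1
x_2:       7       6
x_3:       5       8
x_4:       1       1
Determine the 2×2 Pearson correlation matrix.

Step 1 — column means:
  mean(U) = (1 + 7 + 5 + 1) / 4 = 14/4 = 3.5
  mean(V) = (1 + 6 + 8 + 1) / 4 = 16/4 = 4

Step 2 — sample variances and covariances s[i,j] = (1/(n-1)) · Σ_k (x_{k,i} - mean_i) · (x_{k,j} - mean_j), with n-1 = 3:
  s[U,U] = ((-2.5)·(-2.5) + (3.5)·(3.5) + (1.5)·(1.5) + (-2.5)·(-2.5)) / 3 = 27/3 = 9
  s[U,V] = ((-2.5)·(-3) + (3.5)·(2) + (1.5)·(4) + (-2.5)·(-3)) / 3 = 28/3 = 9.3333
  s[V,V] = ((-3)·(-3) + (2)·(2) + (4)·(4) + (-3)·(-3)) / 3 = 38/3 = 12.6667
  Sample standard deviations s_i = √(s[i,i]):
  s(U) = √(9) = 3
  s(V) = √(12.6667) = 3.559

Step 3 — r_{ij} = s_{ij} / (s_i · s_j):
  r[U,U] = 1 (diagonal).
  r[U,V] = 9.3333 / (3 · 3.559) = 9.3333 / 10.6771 = 0.8741
  r[V,V] = 1 (diagonal).

R is symmetric with unit diagonal. Assembling:

R = [[1, 0.8741],
 [0.8741, 1]]


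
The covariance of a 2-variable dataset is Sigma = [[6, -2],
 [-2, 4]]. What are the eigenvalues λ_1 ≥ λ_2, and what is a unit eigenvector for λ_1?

Step 1 — characteristic polynomial of 2×2 Sigma:
  det(Sigma - λI) = λ² - trace · λ + det = 0.
  trace = 6 + 4 = 10, det = 6·4 - (-2)² = 20.
Step 2 — discriminant:
  Δ = trace² - 4·det = 100 - 80 = 20.
Step 3 — eigenvalues:
  λ = (trace ± √Δ)/2 = (10 ± 4.4721)/2,
  λ_1 = 7.2361,  λ_2 = 2.7639.

Step 4 — unit eigenvector for λ_1: solve (Sigma - λ_1 I)v = 0. First row:
  (6 - 7.2361)·v_x + (-2)·v_y = 0, i.e. (-1.2361)·v_x + (-2)·v_y = 0,
  so v ∝ (b, λ_1 - a) = (-2, 1.2361); multiply by -1 so the first entry is positive: u = (2, -1.2361).
  ||u|| = √((2)² + (-1.2361)²) = √(5.5279) ≈ 2.3511,
  v_1 = u/||u|| ≈ (0.8507, -0.5257) (||v_1|| = 1).

λ_1 = 7.2361,  λ_2 = 2.7639;  v_1 ≈ (0.8507, -0.5257)


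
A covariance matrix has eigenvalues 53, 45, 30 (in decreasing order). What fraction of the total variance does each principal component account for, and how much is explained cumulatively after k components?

Step 1 — total variance = trace(Sigma) = Σ λ_i = 53 + 45 + 30 = 128.

Step 2 — fraction explained by component i = λ_i / Σ λ:
  PC1: 53/128 = 0.4141
  PC2: 45/128 = 0.3516
  PC3: 30/128 = 0.2344

Step 3 — cumulative fraction after k components = (λ_1 + ... + λ_k) / Σ λ:
  k = 1: 53/128 = 0.4141
  k = 2: (53 + 45)/128 = 98/128 = 0.7656
  k = 3: (53 + 45 + 30)/128 = 128/128 = 1

Summary (fraction, with percent):

explained: PC1 0.4141 (41.41%), PC2 0.3516 (35.16%), PC3 0.2344 (23.44%);  cumulative: 0.4141, 0.7656, 1


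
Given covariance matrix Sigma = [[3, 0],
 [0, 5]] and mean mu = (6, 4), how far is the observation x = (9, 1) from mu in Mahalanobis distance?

Step 1 — centre the observation: (x - mu) = (3, -3).

Step 2 — invert Sigma. det(Sigma) = 3·5 - (0)² = 15.
  Sigma^{-1} = (1/det) · [[d, -b], [-b, a]] = [[0.3333, 0],
 [0, 0.2]].

Step 3 — form the quadratic (x - mu)^T · Sigma^{-1} · (x - mu):
  Sigma^{-1} · (x - mu) = (1, -0.6).
  (x - mu)^T · [Sigma^{-1} · (x - mu)] = (3)·(1) + (-3)·(-0.6) = 4.8.

Step 4 — take square root: d = √(4.8) ≈ 2.1909.

d(x, mu) = √(4.8) ≈ 2.1909


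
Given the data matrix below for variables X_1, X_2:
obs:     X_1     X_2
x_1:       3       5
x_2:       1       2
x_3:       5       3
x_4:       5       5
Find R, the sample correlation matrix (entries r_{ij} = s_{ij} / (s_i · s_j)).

Step 1 — column means:
  mean(X_1) = (3 + 1 + 5 + 5) / 4 = 14/4 = 3.5
  mean(X_2) = (5 + 2 + 3 + 5) / 4 = 15/4 = 3.75

Step 2 — sample variances and covariances s[i,j] = (1/(n-1)) · Σ_k (x_{k,i} - mean_i) · (x_{k,j} - mean_j), with n-1 = 3:
  s[X_1,X_1] = ((-0.5)·(-0.5) + (-2.5)·(-2.5) + (1.5)·(1.5) + (1.5)·(1.5)) / 3 = 11/3 = 3.6667
  s[X_1,X_2] = ((-0.5)·(1.25) + (-2.5)·(-1.75) + (1.5)·(-0.75) + (1.5)·(1.25)) / 3 = 4.5/3 = 1.5
  s[X_2,X_2] = ((1.25)·(1.25) + (-1.75)·(-1.75) + (-0.75)·(-0.75) + (1.25)·(1.25)) / 3 = 6.75/3 = 2.25
  Sample standard deviations s_i = √(s[i,i]):
  s(X_1) = √(3.6667) = 1.9149
  s(X_2) = √(2.25) = 1.5

Step 3 — r_{ij} = s_{ij} / (s_i · s_j):
  r[X_1,X_1] = 1 (diagonal).
  r[X_1,X_2] = 1.5 / (1.9149 · 1.5) = 1.5 / 2.8723 = 0.5222
  r[X_2,X_2] = 1 (diagonal).

R is symmetric with unit diagonal. Assembling:

R = [[1, 0.5222],
 [0.5222, 1]]


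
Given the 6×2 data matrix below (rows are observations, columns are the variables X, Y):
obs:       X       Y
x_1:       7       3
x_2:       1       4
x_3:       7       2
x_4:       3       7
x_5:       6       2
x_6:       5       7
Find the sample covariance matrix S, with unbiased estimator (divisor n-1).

Step 1 — column means:
  mean(X) = (7 + 1 + 7 + 3 + 6 + 5) / 6 = 29/6 = 4.8333
  mean(Y) = (3 + 4 + 2 + 7 + 2 + 7) / 6 = 25/6 = 4.1667

Step 2 — sample covariance S[i,j] = (1/(n-1)) · Σ_k (x_{k,i} - mean_i) · (x_{k,j} - mean_j), with n-1 = 5.
  S[X,X] = ((2.1667)·(2.1667) + (-3.8333)·(-3.8333) + (2.1667)·(2.1667) + (-1.8333)·(-1.8333) + (1.1667)·(1.1667) + (0.1667)·(0.1667)) / 5 = 28.8333/5 = 5.7667
  S[X,Y] = ((2.1667)·(-1.1667) + (-3.8333)·(-0.1667) + (2.1667)·(-2.1667) + (-1.8333)·(2.8333) + (1.1667)·(-2.1667) + (0.1667)·(2.8333)) / 5 = -13.8333/5 = -2.7667
  S[Y,Y] = ((-1.1667)·(-1.1667) + (-0.1667)·(-0.1667) + (-2.1667)·(-2.1667) + (2.8333)·(2.8333) + (-2.1667)·(-2.1667) + (2.8333)·(2.8333)) / 5 = 26.8333/5 = 5.3667

S is symmetric (S[j,i] = S[i,j]). Assembling:

S = [[5.7667, -2.7667],
 [-2.7667, 5.3667]]


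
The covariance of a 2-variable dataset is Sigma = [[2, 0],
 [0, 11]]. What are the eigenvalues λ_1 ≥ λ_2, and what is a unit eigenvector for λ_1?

Step 1 — characteristic polynomial of 2×2 Sigma:
  det(Sigma - λI) = λ² - trace · λ + det = 0.
  trace = 2 + 11 = 13, det = 2·11 - (0)² = 22.
Step 2 — discriminant:
  Δ = trace² - 4·det = 169 - 88 = 81.
Step 3 — eigenvalues:
  λ = (trace ± √Δ)/2 = (13 ± 9)/2,
  λ_1 = 11,  λ_2 = 2.

Step 4 — unit eigenvector for λ_1: Sigma is diagonal, so its eigenvectors are the coordinate axes. λ_1 = 11 is the diagonal entry on the second coordinate axis, hence
  v_1 = (0, 1) (||v_1|| = 1).

λ_1 = 11,  λ_2 = 2;  v_1 ≈ (0, 1)


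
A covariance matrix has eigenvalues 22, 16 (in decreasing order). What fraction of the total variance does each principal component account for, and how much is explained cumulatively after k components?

Step 1 — total variance = trace(Sigma) = Σ λ_i = 22 + 16 = 38.

Step 2 — fraction explained by component i = λ_i / Σ λ:
  PC1: 22/38 = 0.5789
  PC2: 16/38 = 0.4211

Step 3 — cumulative fraction after k components = (λ_1 + ... + λ_k) / Σ λ:
  k = 1: 22/38 = 0.5789
  k = 2: (22 + 16)/38 = 38/38 = 1

Summary (fraction, with percent):

explained: PC1 0.5789 (57.89%), PC2 0.4211 (42.11%);  cumulative: 0.5789, 1


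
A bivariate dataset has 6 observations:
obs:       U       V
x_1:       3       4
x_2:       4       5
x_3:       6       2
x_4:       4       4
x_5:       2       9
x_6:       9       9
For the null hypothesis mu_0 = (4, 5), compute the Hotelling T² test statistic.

Step 1 — sample mean vector:
  mean(U) = (3 + 4 + 6 + 4 + 2 + 9) / 6 = 28/6 = 4.6667
  mean(V) = (4 + 5 + 2 + 4 + 9 + 9) / 6 = 33/6 = 5.5
  x̄ = (4.6667, 5.5),  deviation x̄ - mu_0 = (4.6667, 5.5) - (4, 5) = (0.6667, 0.5).

Step 2 — sample covariance matrix, S[i,j] = (1/(n-1)) · Σ_k (x_{k,i} - mean_i) · (x_{k,j} - mean_j), divisor n-1 = 5:
  S[U,U] = ((-1.6667)·(-1.6667) + (-0.6667)·(-0.6667) + (1.3333)·(1.3333) + (-0.6667)·(-0.6667) + (-2.6667)·(-2.6667) + (4.3333)·(4.3333)) / 5 = 31.3333/5 = 6.2667
  S[U,V] = ((-1.6667)·(-1.5) + (-0.6667)·(-0.5) + (1.3333)·(-3.5) + (-0.6667)·(-1.5) + (-2.6667)·(3.5) + (4.3333)·(3.5)) / 5 = 5/5 = 1
  S[V,V] = ((-1.5)·(-1.5) + (-0.5)·(-0.5) + (-3.5)·(-3.5) + (-1.5)·(-1.5) + (3.5)·(3.5) + (3.5)·(3.5)) / 5 = 41.5/5 = 8.3
  S = [[6.2667, 1],
 [1, 8.3]].

Step 3 — invert S. det(S) = 6.2667·8.3 - (1)² = 51.0133.
  S^{-1} = (1/det) · [[d, -b], [-b, a]] = [[0.1627, -0.0196],
 [-0.0196, 0.1228]].

Step 4 — quadratic form (x̄ - mu_0)^T · S^{-1} · (x̄ - mu_0):
  S^{-1} · (x̄ - mu_0) = (0.0987, 0.0484),
  (x̄ - mu_0)^T · [...] = (0.6667)·(0.0987) + (0.5)·(0.0484) = 0.09.

Step 5 — scale by n: T² = 6 · 0.09 = 0.5397.

T² ≈ 0.5397


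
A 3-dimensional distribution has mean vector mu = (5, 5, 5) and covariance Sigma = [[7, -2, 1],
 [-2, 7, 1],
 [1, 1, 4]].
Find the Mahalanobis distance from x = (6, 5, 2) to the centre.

Step 1 — centre the observation: (x - mu) = (1, 0, -3).

Step 2 — invert Sigma (cofactor / det for 3×3, or solve directly):
  Sigma^{-1} = [[0.1667, 0.0556, -0.0556],
 [0.0556, 0.1667, -0.0556],
 [-0.0556, -0.0556, 0.2778]].

Step 3 — form the quadratic (x - mu)^T · Sigma^{-1} · (x - mu):
  Sigma^{-1} · (x - mu) = (0.3333, 0.2222, -0.8889).
  (x - mu)^T · [Sigma^{-1} · (x - mu)] = (1)·(0.3333) + (0)·(0.2222) + (-3)·(-0.8889) = 3.

Step 4 — take square root: d = √(3) ≈ 1.7321.

d(x, mu) = √(3) ≈ 1.7321


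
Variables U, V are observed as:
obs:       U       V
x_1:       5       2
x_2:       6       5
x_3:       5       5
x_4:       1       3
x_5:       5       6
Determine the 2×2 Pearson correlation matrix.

Step 1 — column means:
  mean(U) = (5 + 6 + 5 + 1 + 5) / 5 = 22/5 = 4.4
  mean(V) = (2 + 5 + 5 + 3 + 6) / 5 = 21/5 = 4.2

Step 2 — sample variances and covariances s[i,j] = (1/(n-1)) · Σ_k (x_{k,i} - mean_i) · (x_{k,j} - mean_j), with n-1 = 4:
  s[U,U] = ((0.6)·(0.6) + (1.6)·(1.6) + (0.6)·(0.6) + (-3.4)·(-3.4) + (0.6)·(0.6)) / 4 = 15.2/4 = 3.8
  s[U,V] = ((0.6)·(-2.2) + (1.6)·(0.8) + (0.6)·(0.8) + (-3.4)·(-1.2) + (0.6)·(1.8)) / 4 = 5.6/4 = 1.4
  s[V,V] = ((-2.2)·(-2.2) + (0.8)·(0.8) + (0.8)·(0.8) + (-1.2)·(-1.2) + (1.8)·(1.8)) / 4 = 10.8/4 = 2.7
  Sample standard deviations s_i = √(s[i,i]):
  s(U) = √(3.8) = 1.9494
  s(V) = √(2.7) = 1.6432

Step 3 — r_{ij} = s_{ij} / (s_i · s_j):
  r[U,U] = 1 (diagonal).
  r[U,V] = 1.4 / (1.9494 · 1.6432) = 1.4 / 3.2031 = 0.4371
  r[V,V] = 1 (diagonal).

R is symmetric with unit diagonal. Assembling:

R = [[1, 0.4371],
 [0.4371, 1]]


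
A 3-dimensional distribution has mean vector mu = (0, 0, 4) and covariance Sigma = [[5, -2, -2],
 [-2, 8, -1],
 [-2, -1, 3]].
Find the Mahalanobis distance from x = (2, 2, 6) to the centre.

Step 1 — centre the observation: (x - mu) = (2, 2, 2).

Step 2 — invert Sigma (cofactor / det for 3×3, or solve directly):
  Sigma^{-1} = [[0.3651, 0.127, 0.2857],
 [0.127, 0.1746, 0.1429],
 [0.2857, 0.1429, 0.5714]].

Step 3 — form the quadratic (x - mu)^T · Sigma^{-1} · (x - mu):
  Sigma^{-1} · (x - mu) = (1.5556, 0.8889, 2).
  (x - mu)^T · [Sigma^{-1} · (x - mu)] = (2)·(1.5556) + (2)·(0.8889) + (2)·(2) = 8.8889.

Step 4 — take square root: d = √(8.8889) ≈ 2.9814.

d(x, mu) = √(8.8889) ≈ 2.9814


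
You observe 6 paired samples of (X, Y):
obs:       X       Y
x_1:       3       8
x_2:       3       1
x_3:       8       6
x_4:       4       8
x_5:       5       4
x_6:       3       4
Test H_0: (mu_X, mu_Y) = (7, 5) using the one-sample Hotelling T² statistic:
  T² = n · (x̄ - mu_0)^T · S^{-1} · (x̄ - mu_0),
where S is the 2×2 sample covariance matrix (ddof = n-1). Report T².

Step 1 — sample mean vector:
  mean(X) = (3 + 3 + 8 + 4 + 5 + 3) / 6 = 26/6 = 4.3333
  mean(Y) = (8 + 1 + 6 + 8 + 4 + 4) / 6 = 31/6 = 5.1667
  x̄ = (4.3333, 5.1667),  deviation x̄ - mu_0 = (4.3333, 5.1667) - (7, 5) = (-2.6667, 0.1667).

Step 2 — sample covariance matrix, S[i,j] = (1/(n-1)) · Σ_k (x_{k,i} - mean_i) · (x_{k,j} - mean_j), divisor n-1 = 5:
  S[X,X] = ((-1.3333)·(-1.3333) + (-1.3333)·(-1.3333) + (3.6667)·(3.6667) + (-0.3333)·(-0.3333) + (0.6667)·(0.6667) + (-1.3333)·(-1.3333)) / 5 = 19.3333/5 = 3.8667
  S[X,Y] = ((-1.3333)·(2.8333) + (-1.3333)·(-4.1667) + (3.6667)·(0.8333) + (-0.3333)·(2.8333) + (0.6667)·(-1.1667) + (-1.3333)·(-1.1667)) / 5 = 4.6667/5 = 0.9333
  S[Y,Y] = ((2.8333)·(2.8333) + (-4.1667)·(-4.1667) + (0.8333)·(0.8333) + (2.8333)·(2.8333) + (-1.1667)·(-1.1667) + (-1.1667)·(-1.1667)) / 5 = 36.8333/5 = 7.3667
  S = [[3.8667, 0.9333],
 [0.9333, 7.3667]].

Step 3 — invert S. det(S) = 3.8667·7.3667 - (0.9333)² = 27.6133.
  S^{-1} = (1/det) · [[d, -b], [-b, a]] = [[0.2668, -0.0338],
 [-0.0338, 0.14]].

Step 4 — quadratic form (x̄ - mu_0)^T · S^{-1} · (x̄ - mu_0):
  S^{-1} · (x̄ - mu_0) = (-0.717, 0.1135),
  (x̄ - mu_0)^T · [...] = (-2.6667)·(-0.717) + (0.1667)·(0.1135) = 1.931.

Step 5 — scale by n: T² = 6 · 1.931 = 11.5862.

T² ≈ 11.5862


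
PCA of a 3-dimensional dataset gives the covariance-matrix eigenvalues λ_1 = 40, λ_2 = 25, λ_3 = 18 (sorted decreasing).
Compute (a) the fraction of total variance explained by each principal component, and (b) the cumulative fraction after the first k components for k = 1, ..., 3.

Step 1 — total variance = trace(Sigma) = Σ λ_i = 40 + 25 + 18 = 83.

Step 2 — fraction explained by component i = λ_i / Σ λ:
  PC1: 40/83 = 0.4819
  PC2: 25/83 = 0.3012
  PC3: 18/83 = 0.2169

Step 3 — cumulative fraction after k components = (λ_1 + ... + λ_k) / Σ λ:
  k = 1: 40/83 = 0.4819
  k = 2: (40 + 25)/83 = 65/83 = 0.7831
  k = 3: (40 + 25 + 18)/83 = 83/83 = 1

Summary (fraction, with percent):

explained: PC1 0.4819 (48.19%), PC2 0.3012 (30.12%), PC3 0.2169 (21.69%);  cumulative: 0.4819, 0.7831, 1


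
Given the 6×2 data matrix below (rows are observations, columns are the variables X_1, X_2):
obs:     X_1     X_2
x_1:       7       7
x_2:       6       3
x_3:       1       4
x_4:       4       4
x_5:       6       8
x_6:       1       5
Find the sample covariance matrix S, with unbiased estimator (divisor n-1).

Step 1 — column means:
  mean(X_1) = (7 + 6 + 1 + 4 + 6 + 1) / 6 = 25/6 = 4.1667
  mean(X_2) = (7 + 3 + 4 + 4 + 8 + 5) / 6 = 31/6 = 5.1667

Step 2 — sample covariance S[i,j] = (1/(n-1)) · Σ_k (x_{k,i} - mean_i) · (x_{k,j} - mean_j), with n-1 = 5.
  S[X_1,X_1] = ((2.8333)·(2.8333) + (1.8333)·(1.8333) + (-3.1667)·(-3.1667) + (-0.1667)·(-0.1667) + (1.8333)·(1.8333) + (-3.1667)·(-3.1667)) / 5 = 34.8333/5 = 6.9667
  S[X_1,X_2] = ((2.8333)·(1.8333) + (1.8333)·(-2.1667) + (-3.1667)·(-1.1667) + (-0.1667)·(-1.1667) + (1.8333)·(2.8333) + (-3.1667)·(-0.1667)) / 5 = 10.8333/5 = 2.1667
  S[X_2,X_2] = ((1.8333)·(1.8333) + (-2.1667)·(-2.1667) + (-1.1667)·(-1.1667) + (-1.1667)·(-1.1667) + (2.8333)·(2.8333) + (-0.1667)·(-0.1667)) / 5 = 18.8333/5 = 3.7667

S is symmetric (S[j,i] = S[i,j]). Assembling:

S = [[6.9667, 2.1667],
 [2.1667, 3.7667]]


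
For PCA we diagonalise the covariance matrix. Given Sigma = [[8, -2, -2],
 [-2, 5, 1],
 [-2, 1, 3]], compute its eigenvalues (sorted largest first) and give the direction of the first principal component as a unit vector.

Step 1 — characteristic polynomial p(λ) = det(λI - Sigma) = λ³ - tr·λ² + c_1·λ - det, where tr = trace, c_1 = sum of the principal 2×2 minors, det = det(Sigma):
  tr = 8 + 5 + 3 = 16,
  c_1 = (8·5 - (-2)²) + (8·3 - (-2)²) + (5·3 - (1)²) = 36 + 20 + 14 = 70,
  det = 8·(5·3 - (1)²) - (-2)·((-2)·3 - (1)·(-2)) + (-2)·((-2)·(1) - 5·(-2)) = 8·(14) - (-2)·(-4) + (-2)·(8) = 88.
  So p(λ) = λ³ - 16λ² + 70λ - 88.
Step 2 — look for an integer root (rational root theorem: any rational root is an integer divisor of 88). Testing λ = 4:
  p(4) = 64 - 256 + 280 - 88 = 0  ✓
  Dividing out (λ - 4): p(λ) = (λ - 4)(λ² - 12λ + 22).
Step 3 — remaining eigenvalues from the quadratic λ² - 12λ + 22 = 0:
  Δ = 12² - 4·22 = 144 - 88 = 56,  λ = (12 ± √56)/2 = (12 ± 7.4833)/2 ≈ 9.7417 or 2.2583.
  Sorted: λ_1 = 9.7417,  λ_2 = 4,  λ_3 = 2.2583  (check: sum = 16 = tr ✓).

Step 4 — unit eigenvector for λ_1 ≈ 9.7417: v spans the null space of (Sigma - λ_1 I), whose rows are
  r_1 = (-1.7417, -2, -2),  r_2 = (-2, -4.7417, 1),  r_3 = (-2, 1, -6.7417).
  v is orthogonal to every row, so take v ∝ r_1 × r_2 = ((-2)·(1) - (-2)·(-4.7417), (-2)·(-2) - (-1.7417)·(1), (-1.7417)·(-4.7417) - (-2)·(-2)) ≈ (-11.4833, 5.7417, 4.2583).
  Rescale (multiply by -1 so the first nonzero entry is positive): u = (11.4833, -5.7417, -4.2583).
  ||u|| = √((11.4833)² + (-5.7417)² + (-4.2583)²) = √(182.9666) ≈ 13.5265,  v_1 = u/||u|| ≈ (0.8489, -0.4245, -0.3148) (||v_1|| = 1).

λ_1 = 9.7417,  λ_2 = 4,  λ_3 = 2.2583;  v_1 ≈ (0.8489, -0.4245, -0.3148)


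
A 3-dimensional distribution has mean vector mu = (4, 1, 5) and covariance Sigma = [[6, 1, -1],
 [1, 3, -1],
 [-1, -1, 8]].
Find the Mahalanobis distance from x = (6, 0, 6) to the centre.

Step 1 — centre the observation: (x - mu) = (2, -1, 1).

Step 2 — invert Sigma (cofactor / det for 3×3, or solve directly):
  Sigma^{-1} = [[0.1783, -0.0543, 0.0155],
 [-0.0543, 0.3643, 0.0388],
 [0.0155, 0.0388, 0.1318]].

Step 3 — form the quadratic (x - mu)^T · Sigma^{-1} · (x - mu):
  Sigma^{-1} · (x - mu) = (0.4264, -0.4341, 0.124).
  (x - mu)^T · [Sigma^{-1} · (x - mu)] = (2)·(0.4264) + (-1)·(-0.4341) + (1)·(0.124) = 1.4109.

Step 4 — take square root: d = √(1.4109) ≈ 1.1878.

d(x, mu) = √(1.4109) ≈ 1.1878


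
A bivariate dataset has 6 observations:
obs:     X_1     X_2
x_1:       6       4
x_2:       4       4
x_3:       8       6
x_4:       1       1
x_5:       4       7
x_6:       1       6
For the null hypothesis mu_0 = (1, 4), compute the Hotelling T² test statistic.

Step 1 — sample mean vector:
  mean(X_1) = (6 + 4 + 8 + 1 + 4 + 1) / 6 = 24/6 = 4
  mean(X_2) = (4 + 4 + 6 + 1 + 7 + 6) / 6 = 28/6 = 4.6667
  x̄ = (4, 4.6667),  deviation x̄ - mu_0 = (4, 4.6667) - (1, 4) = (3, 0.6667).

Step 2 — sample covariance matrix, S[i,j] = (1/(n-1)) · Σ_k (x_{k,i} - mean_i) · (x_{k,j} - mean_j), divisor n-1 = 5:
  S[X_1,X_1] = ((2)·(2) + (0)·(0) + (4)·(4) + (-3)·(-3) + (0)·(0) + (-3)·(-3)) / 5 = 38/5 = 7.6
  S[X_1,X_2] = ((2)·(-0.6667) + (0)·(-0.6667) + (4)·(1.3333) + (-3)·(-3.6667) + (0)·(2.3333) + (-3)·(1.3333)) / 5 = 11/5 = 2.2
  S[X_2,X_2] = ((-0.6667)·(-0.6667) + (-0.6667)·(-0.6667) + (1.3333)·(1.3333) + (-3.6667)·(-3.6667) + (2.3333)·(2.3333) + (1.3333)·(1.3333)) / 5 = 23.3333/5 = 4.6667
  S = [[7.6, 2.2],
 [2.2, 4.6667]].

Step 3 — invert S. det(S) = 7.6·4.6667 - (2.2)² = 30.6267.
  S^{-1} = (1/det) · [[d, -b], [-b, a]] = [[0.1524, -0.0718],
 [-0.0718, 0.2481]].

Step 4 — quadratic form (x̄ - mu_0)^T · S^{-1} · (x̄ - mu_0):
  S^{-1} · (x̄ - mu_0) = (0.4092, -0.0501),
  (x̄ - mu_0)^T · [...] = (3)·(0.4092) + (0.6667)·(-0.0501) = 1.1943.

Step 5 — scale by n: T² = 6 · 1.1943 = 7.1659.

T² ≈ 7.1659


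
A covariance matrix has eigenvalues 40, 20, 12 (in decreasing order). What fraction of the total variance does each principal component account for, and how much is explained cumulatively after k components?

Step 1 — total variance = trace(Sigma) = Σ λ_i = 40 + 20 + 12 = 72.

Step 2 — fraction explained by component i = λ_i / Σ λ:
  PC1: 40/72 = 0.5556
  PC2: 20/72 = 0.2778
  PC3: 12/72 = 0.1667

Step 3 — cumulative fraction after k components = (λ_1 + ... + λ_k) / Σ λ:
  k = 1: 40/72 = 0.5556
  k = 2: (40 + 20)/72 = 60/72 = 0.8333
  k = 3: (40 + 20 + 12)/72 = 72/72 = 1

Summary (fraction, with percent):

explained: PC1 0.5556 (55.56%), PC2 0.2778 (27.78%), PC3 0.1667 (16.67%);  cumulative: 0.5556, 0.8333, 1


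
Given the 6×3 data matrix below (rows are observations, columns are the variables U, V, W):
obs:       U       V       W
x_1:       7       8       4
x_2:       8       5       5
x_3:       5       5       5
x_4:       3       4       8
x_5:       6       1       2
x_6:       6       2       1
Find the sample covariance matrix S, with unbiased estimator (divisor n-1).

Step 1 — column means:
  mean(U) = (7 + 8 + 5 + 3 + 6 + 6) / 6 = 35/6 = 5.8333
  mean(V) = (8 + 5 + 5 + 4 + 1 + 2) / 6 = 25/6 = 4.1667
  mean(W) = (4 + 5 + 5 + 8 + 2 + 1) / 6 = 25/6 = 4.1667

Step 2 — sample covariance S[i,j] = (1/(n-1)) · Σ_k (x_{k,i} - mean_i) · (x_{k,j} - mean_j), with n-1 = 5.
  S[U,U] = ((1.1667)·(1.1667) + (2.1667)·(2.1667) + (-0.8333)·(-0.8333) + (-2.8333)·(-2.8333) + (0.1667)·(0.1667) + (0.1667)·(0.1667)) / 5 = 14.8333/5 = 2.9667
  S[U,V] = ((1.1667)·(3.8333) + (2.1667)·(0.8333) + (-0.8333)·(0.8333) + (-2.8333)·(-0.1667) + (0.1667)·(-3.1667) + (0.1667)·(-2.1667)) / 5 = 5.1667/5 = 1.0333
  S[U,W] = ((1.1667)·(-0.1667) + (2.1667)·(0.8333) + (-0.8333)·(0.8333) + (-2.8333)·(3.8333) + (0.1667)·(-2.1667) + (0.1667)·(-3.1667)) / 5 = -10.8333/5 = -2.1667
  S[V,V] = ((3.8333)·(3.8333) + (0.8333)·(0.8333) + (0.8333)·(0.8333) + (-0.1667)·(-0.1667) + (-3.1667)·(-3.1667) + (-2.1667)·(-2.1667)) / 5 = 30.8333/5 = 6.1667
  S[V,W] = ((3.8333)·(-0.1667) + (0.8333)·(0.8333) + (0.8333)·(0.8333) + (-0.1667)·(3.8333) + (-3.1667)·(-2.1667) + (-2.1667)·(-3.1667)) / 5 = 13.8333/5 = 2.7667
  S[W,W] = ((-0.1667)·(-0.1667) + (0.8333)·(0.8333) + (0.8333)·(0.8333) + (3.8333)·(3.8333) + (-2.1667)·(-2.1667) + (-3.1667)·(-3.1667)) / 5 = 30.8333/5 = 6.1667

S is symmetric (S[j,i] = S[i,j]). Assembling:

S = [[2.9667, 1.0333, -2.1667],
 [1.0333, 6.1667, 2.7667],
 [-2.1667, 2.7667, 6.1667]]


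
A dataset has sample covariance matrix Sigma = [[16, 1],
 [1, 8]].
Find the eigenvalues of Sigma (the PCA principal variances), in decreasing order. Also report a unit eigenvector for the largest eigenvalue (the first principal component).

Step 1 — characteristic polynomial of 2×2 Sigma:
  det(Sigma - λI) = λ² - trace · λ + det = 0.
  trace = 16 + 8 = 24, det = 16·8 - (1)² = 127.
Step 2 — discriminant:
  Δ = trace² - 4·det = 576 - 508 = 68.
Step 3 — eigenvalues:
  λ = (trace ± √Δ)/2 = (24 ± 8.2462)/2,
  λ_1 = 16.1231,  λ_2 = 7.8769.

Step 4 — unit eigenvector for λ_1: solve (Sigma - λ_1 I)v = 0. First row:
  (16 - 16.1231)·v_x + (1)·v_y = 0, i.e. (-0.1231)·v_x + (1)·v_y = 0,
  so v ∝ (b, λ_1 - a) = (1, 0.1231) = u.
  ||u|| = √((1)² + (0.1231)²) = √(1.0152) ≈ 1.0075,
  v_1 = u/||u|| ≈ (0.9925, 0.1222) (||v_1|| = 1).

λ_1 = 16.1231,  λ_2 = 7.8769;  v_1 ≈ (0.9925, 0.1222)


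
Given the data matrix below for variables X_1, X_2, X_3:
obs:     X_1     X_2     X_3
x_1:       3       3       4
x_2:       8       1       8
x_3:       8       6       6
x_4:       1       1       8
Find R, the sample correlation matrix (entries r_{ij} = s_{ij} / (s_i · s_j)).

Step 1 — column means:
  mean(X_1) = (3 + 8 + 8 + 1) / 4 = 20/4 = 5
  mean(X_2) = (3 + 1 + 6 + 1) / 4 = 11/4 = 2.75
  mean(X_3) = (4 + 8 + 6 + 8) / 4 = 26/4 = 6.5

Step 2 — sample variances and covariances s[i,j] = (1/(n-1)) · Σ_k (x_{k,i} - mean_i) · (x_{k,j} - mean_j), with n-1 = 3:
  s[X_1,X_1] = ((-2)·(-2) + (3)·(3) + (3)·(3) + (-4)·(-4)) / 3 = 38/3 = 12.6667
  s[X_1,X_2] = ((-2)·(0.25) + (3)·(-1.75) + (3)·(3.25) + (-4)·(-1.75)) / 3 = 11/3 = 3.6667
  s[X_1,X_3] = ((-2)·(-2.5) + (3)·(1.5) + (3)·(-0.5) + (-4)·(1.5)) / 3 = 2/3 = 0.6667
  s[X_2,X_2] = ((0.25)·(0.25) + (-1.75)·(-1.75) + (3.25)·(3.25) + (-1.75)·(-1.75)) / 3 = 16.75/3 = 5.5833
  s[X_2,X_3] = ((0.25)·(-2.5) + (-1.75)·(1.5) + (3.25)·(-0.5) + (-1.75)·(1.5)) / 3 = -7.5/3 = -2.5
  s[X_3,X_3] = ((-2.5)·(-2.5) + (1.5)·(1.5) + (-0.5)·(-0.5) + (1.5)·(1.5)) / 3 = 11/3 = 3.6667
  Sample standard deviations s_i = √(s[i,i]):
  s(X_1) = √(12.6667) = 3.559
  s(X_2) = √(5.5833) = 2.3629
  s(X_3) = √(3.6667) = 1.9149

Step 3 — r_{ij} = s_{ij} / (s_i · s_j):
  r[X_1,X_1] = 1 (diagonal).
  r[X_1,X_2] = 3.6667 / (3.559 · 2.3629) = 3.6667 / 8.4097 = 0.436
  r[X_1,X_3] = 0.6667 / (3.559 · 1.9149) = 0.6667 / 6.815 = 0.0978
  r[X_2,X_2] = 1 (diagonal).
  r[X_2,X_3] = -2.5 / (2.3629 · 1.9149) = -2.5 / 4.5246 = -0.5525
  r[X_3,X_3] = 1 (diagonal).

R is symmetric with unit diagonal. Assembling:

R = [[1, 0.436, 0.0978],
 [0.436, 1, -0.5525],
 [0.0978, -0.5525, 1]]


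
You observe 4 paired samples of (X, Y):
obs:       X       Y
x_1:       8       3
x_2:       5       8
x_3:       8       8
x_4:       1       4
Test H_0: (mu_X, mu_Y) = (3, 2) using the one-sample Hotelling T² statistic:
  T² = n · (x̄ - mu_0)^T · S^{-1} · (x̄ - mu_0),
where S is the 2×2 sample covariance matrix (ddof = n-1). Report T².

Step 1 — sample mean vector:
  mean(X) = (8 + 5 + 8 + 1) / 4 = 22/4 = 5.5
  mean(Y) = (3 + 8 + 8 + 4) / 4 = 23/4 = 5.75
  x̄ = (5.5, 5.75),  deviation x̄ - mu_0 = (5.5, 5.75) - (3, 2) = (2.5, 3.75).

Step 2 — sample covariance matrix, S[i,j] = (1/(n-1)) · Σ_k (x_{k,i} - mean_i) · (x_{k,j} - mean_j), divisor n-1 = 3:
  S[X,X] = ((2.5)·(2.5) + (-0.5)·(-0.5) + (2.5)·(2.5) + (-4.5)·(-4.5)) / 3 = 33/3 = 11
  S[X,Y] = ((2.5)·(-2.75) + (-0.5)·(2.25) + (2.5)·(2.25) + (-4.5)·(-1.75)) / 3 = 5.5/3 = 1.8333
  S[Y,Y] = ((-2.75)·(-2.75) + (2.25)·(2.25) + (2.25)·(2.25) + (-1.75)·(-1.75)) / 3 = 20.75/3 = 6.9167
  S = [[11, 1.8333],
 [1.8333, 6.9167]].

Step 3 — invert S. det(S) = 11·6.9167 - (1.8333)² = 72.7222.
  S^{-1} = (1/det) · [[d, -b], [-b, a]] = [[0.0951, -0.0252],
 [-0.0252, 0.1513]].

Step 4 — quadratic form (x̄ - mu_0)^T · S^{-1} · (x̄ - mu_0):
  S^{-1} · (x̄ - mu_0) = (0.1432, 0.5042),
  (x̄ - mu_0)^T · [...] = (2.5)·(0.1432) + (3.75)·(0.5042) = 2.2489.

Step 5 — scale by n: T² = 4 · 2.2489 = 8.9954.

T² ≈ 8.9954


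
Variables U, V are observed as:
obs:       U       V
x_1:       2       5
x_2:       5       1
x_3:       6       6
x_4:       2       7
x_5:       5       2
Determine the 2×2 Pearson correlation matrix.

Step 1 — column means:
  mean(U) = (2 + 5 + 6 + 2 + 5) / 5 = 20/5 = 4
  mean(V) = (5 + 1 + 6 + 7 + 2) / 5 = 21/5 = 4.2

Step 2 — sample variances and covariances s[i,j] = (1/(n-1)) · Σ_k (x_{k,i} - mean_i) · (x_{k,j} - mean_j), with n-1 = 4:
  s[U,U] = ((-2)·(-2) + (1)·(1) + (2)·(2) + (-2)·(-2) + (1)·(1)) / 4 = 14/4 = 3.5
  s[U,V] = ((-2)·(0.8) + (1)·(-3.2) + (2)·(1.8) + (-2)·(2.8) + (1)·(-2.2)) / 4 = -9/4 = -2.25
  s[V,V] = ((0.8)·(0.8) + (-3.2)·(-3.2) + (1.8)·(1.8) + (2.8)·(2.8) + (-2.2)·(-2.2)) / 4 = 26.8/4 = 6.7
  Sample standard deviations s_i = √(s[i,i]):
  s(U) = √(3.5) = 1.8708
  s(V) = √(6.7) = 2.5884

Step 3 — r_{ij} = s_{ij} / (s_i · s_j):
  r[U,U] = 1 (diagonal).
  r[U,V] = -2.25 / (1.8708 · 2.5884) = -2.25 / 4.8425 = -0.4646
  r[V,V] = 1 (diagonal).

R is symmetric with unit diagonal. Assembling:

R = [[1, -0.4646],
 [-0.4646, 1]]


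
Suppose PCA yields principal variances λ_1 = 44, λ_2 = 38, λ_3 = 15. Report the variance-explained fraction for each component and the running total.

Step 1 — total variance = trace(Sigma) = Σ λ_i = 44 + 38 + 15 = 97.

Step 2 — fraction explained by component i = λ_i / Σ λ:
  PC1: 44/97 = 0.4536
  PC2: 38/97 = 0.3918
  PC3: 15/97 = 0.1546

Step 3 — cumulative fraction after k components = (λ_1 + ... + λ_k) / Σ λ:
  k = 1: 44/97 = 0.4536
  k = 2: (44 + 38)/97 = 82/97 = 0.8454
  k = 3: (44 + 38 + 15)/97 = 97/97 = 1

Summary (fraction, with percent):

explained: PC1 0.4536 (45.36%), PC2 0.3918 (39.18%), PC3 0.1546 (15.46%);  cumulative: 0.4536, 0.8454, 1


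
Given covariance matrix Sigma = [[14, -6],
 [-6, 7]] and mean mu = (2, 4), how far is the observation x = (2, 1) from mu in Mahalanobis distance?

Step 1 — centre the observation: (x - mu) = (0, -3).

Step 2 — invert Sigma. det(Sigma) = 14·7 - (-6)² = 62.
  Sigma^{-1} = (1/det) · [[d, -b], [-b, a]] = [[0.1129, 0.0968],
 [0.0968, 0.2258]].

Step 3 — form the quadratic (x - mu)^T · Sigma^{-1} · (x - mu):
  Sigma^{-1} · (x - mu) = (-0.2903, -0.6774).
  (x - mu)^T · [Sigma^{-1} · (x - mu)] = (0)·(-0.2903) + (-3)·(-0.6774) = 2.0323.

Step 4 — take square root: d = √(2.0323) ≈ 1.4256.

d(x, mu) = √(2.0323) ≈ 1.4256


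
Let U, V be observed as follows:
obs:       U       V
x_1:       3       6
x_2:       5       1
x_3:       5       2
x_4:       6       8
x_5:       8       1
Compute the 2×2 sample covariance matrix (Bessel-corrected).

Step 1 — column means:
  mean(U) = (3 + 5 + 5 + 6 + 8) / 5 = 27/5 = 5.4
  mean(V) = (6 + 1 + 2 + 8 + 1) / 5 = 18/5 = 3.6

Step 2 — sample covariance S[i,j] = (1/(n-1)) · Σ_k (x_{k,i} - mean_i) · (x_{k,j} - mean_j), with n-1 = 4.
  S[U,U] = ((-2.4)·(-2.4) + (-0.4)·(-0.4) + (-0.4)·(-0.4) + (0.6)·(0.6) + (2.6)·(2.6)) / 4 = 13.2/4 = 3.3
  S[U,V] = ((-2.4)·(2.4) + (-0.4)·(-2.6) + (-0.4)·(-1.6) + (0.6)·(4.4) + (2.6)·(-2.6)) / 4 = -8.2/4 = -2.05
  S[V,V] = ((2.4)·(2.4) + (-2.6)·(-2.6) + (-1.6)·(-1.6) + (4.4)·(4.4) + (-2.6)·(-2.6)) / 4 = 41.2/4 = 10.3

S is symmetric (S[j,i] = S[i,j]). Assembling:

S = [[3.3, -2.05],
 [-2.05, 10.3]]
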